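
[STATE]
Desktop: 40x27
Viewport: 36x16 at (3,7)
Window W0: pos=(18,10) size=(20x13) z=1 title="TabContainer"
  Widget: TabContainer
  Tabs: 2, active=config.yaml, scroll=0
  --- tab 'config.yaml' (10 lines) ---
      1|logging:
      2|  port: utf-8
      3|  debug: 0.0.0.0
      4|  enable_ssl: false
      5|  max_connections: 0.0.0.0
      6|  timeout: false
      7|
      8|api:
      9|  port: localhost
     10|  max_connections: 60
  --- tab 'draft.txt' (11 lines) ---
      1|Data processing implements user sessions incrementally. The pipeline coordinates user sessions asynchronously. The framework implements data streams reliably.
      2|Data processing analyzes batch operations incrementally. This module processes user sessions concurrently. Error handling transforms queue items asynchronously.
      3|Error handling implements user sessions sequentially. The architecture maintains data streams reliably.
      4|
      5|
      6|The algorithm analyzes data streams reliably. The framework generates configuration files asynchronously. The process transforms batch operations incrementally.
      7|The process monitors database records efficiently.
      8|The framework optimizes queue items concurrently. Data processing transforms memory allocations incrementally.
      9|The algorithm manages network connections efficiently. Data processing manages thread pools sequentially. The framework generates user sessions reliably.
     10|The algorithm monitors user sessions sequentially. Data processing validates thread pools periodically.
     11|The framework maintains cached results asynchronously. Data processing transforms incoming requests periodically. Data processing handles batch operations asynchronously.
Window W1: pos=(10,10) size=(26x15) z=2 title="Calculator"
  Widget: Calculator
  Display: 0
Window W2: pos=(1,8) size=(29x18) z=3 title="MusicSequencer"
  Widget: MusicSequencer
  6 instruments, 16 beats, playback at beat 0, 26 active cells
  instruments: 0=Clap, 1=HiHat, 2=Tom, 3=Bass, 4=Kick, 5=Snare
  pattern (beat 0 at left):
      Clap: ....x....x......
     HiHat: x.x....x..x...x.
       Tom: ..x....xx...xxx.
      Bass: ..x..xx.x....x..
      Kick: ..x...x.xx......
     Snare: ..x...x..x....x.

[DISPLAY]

                                    
━━━━━━━━━━━━━━━━━━━━━━━━━━┓         
MusicSequencer            ┃         
──────────────────────────┨━━━━━┓━┓ 
     ▼123456789012345     ┃     ┃ ┃ 
 Clap····█····█······     ┃─────┨─┨ 
HiHat█·█····█··█···█·     ┃    0┃a┃ 
  Tom··█····██···███·     ┃     ┃─┃ 
 Bass··█··██·█····█··     ┃     ┃ ┃ 
 Kick··█···█·██······     ┃     ┃ ┃ 
Snare··█···█··█····█·     ┃     ┃ ┃ 
                          ┃     ┃s┃ 
                          ┃     ┃:┃ 
                          ┃     ┃ ┃ 
                          ┃     ┃ ┃ 
                          ┃     ┃━┛ 


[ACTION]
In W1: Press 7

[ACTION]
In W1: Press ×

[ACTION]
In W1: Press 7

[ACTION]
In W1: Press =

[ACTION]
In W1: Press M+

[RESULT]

                                    
━━━━━━━━━━━━━━━━━━━━━━━━━━┓         
MusicSequencer            ┃         
──────────────────────────┨━━━━━┓━┓ 
     ▼123456789012345     ┃     ┃ ┃ 
 Clap····█····█······     ┃─────┨─┨ 
HiHat█·█····█··█···█·     ┃   49┃a┃ 
  Tom··█····██···███·     ┃     ┃─┃ 
 Bass··█··██·█····█··     ┃     ┃ ┃ 
 Kick··█···█·██······     ┃     ┃ ┃ 
Snare··█···█··█····█·     ┃     ┃ ┃ 
                          ┃     ┃s┃ 
                          ┃     ┃:┃ 
                          ┃     ┃ ┃ 
                          ┃     ┃ ┃ 
                          ┃     ┃━┛ 


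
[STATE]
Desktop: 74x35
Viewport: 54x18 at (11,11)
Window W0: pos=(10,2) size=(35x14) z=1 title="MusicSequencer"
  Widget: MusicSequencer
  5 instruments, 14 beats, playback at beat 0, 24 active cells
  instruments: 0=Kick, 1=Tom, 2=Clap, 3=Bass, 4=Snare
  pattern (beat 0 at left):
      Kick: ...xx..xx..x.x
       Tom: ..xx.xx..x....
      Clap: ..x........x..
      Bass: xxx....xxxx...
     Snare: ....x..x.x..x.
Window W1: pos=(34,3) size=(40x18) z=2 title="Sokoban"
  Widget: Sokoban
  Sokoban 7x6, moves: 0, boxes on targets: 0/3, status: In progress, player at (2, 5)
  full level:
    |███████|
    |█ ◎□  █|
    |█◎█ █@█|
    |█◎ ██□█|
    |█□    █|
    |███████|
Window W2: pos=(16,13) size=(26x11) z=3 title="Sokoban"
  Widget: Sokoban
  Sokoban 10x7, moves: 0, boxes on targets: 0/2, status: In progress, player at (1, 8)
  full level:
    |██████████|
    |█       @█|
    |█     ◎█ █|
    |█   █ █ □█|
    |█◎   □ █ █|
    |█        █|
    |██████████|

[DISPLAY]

                       ┃███████                       
                       ┃Moves: 0  0/3                 
     ┏━━━━━━━━━━━━━━━━━━━━━━━━┓                       
     ┃ Sokoban                ┃                       
━━━━━┠────────────────────────┨                       
     ┃██████████              ┃                       
     ┃█       @█              ┃                       
     ┃█     ◎█ █              ┃                       
     ┃█   █ █ □█              ┃                       
     ┃█◎   □ █ █              ┃━━━━━━━━━━━━━━━━━━━━━━━
     ┃█        █              ┃                       
     ┃██████████              ┃                       
     ┗━━━━━━━━━━━━━━━━━━━━━━━━┛                       
                                                      
                                                      
                                                      
                                                      
                                                      


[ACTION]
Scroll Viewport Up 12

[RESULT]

                                                      
                                                      
━━━━━━━━━━━━━━━━━━━━━━━━━━━━━━━━━┓                    
 MusicSequencer        ┏━━━━━━━━━━━━━━━━━━━━━━━━━━━━━━
───────────────────────┃ Sokoban                      
      ▼1234567890123   ┠──────────────────────────────
  Kick···██··██··█·█   ┃███████                       
   Tom··██·██··█····   ┃█ ◎□  █                       
  Clap··█········█··   ┃█◎█ █@█                       
  Bass███····████···   ┃█◎ ██□█                       
 Snare····█··█·█··█·   ┃█□    █                       
                       ┃███████                       
                       ┃Moves: 0  0/3                 
     ┏━━━━━━━━━━━━━━━━━━━━━━━━┓                       
     ┃ Sokoban                ┃                       
━━━━━┠────────────────────────┨                       
     ┃██████████              ┃                       
     ┃█       @█              ┃                       


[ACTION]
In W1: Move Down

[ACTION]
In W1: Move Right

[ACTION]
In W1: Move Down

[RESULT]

                                                      
                                                      
━━━━━━━━━━━━━━━━━━━━━━━━━━━━━━━━━┓                    
 MusicSequencer        ┏━━━━━━━━━━━━━━━━━━━━━━━━━━━━━━
───────────────────────┃ Sokoban                      
      ▼1234567890123   ┠──────────────────────────────
  Kick···██··██··█·█   ┃███████                       
   Tom··██·██··█····   ┃█ ◎□  █                       
  Clap··█········█··   ┃█◎█ █ █                       
  Bass███····████···   ┃█◎ ██@█                       
 Snare····█··█·█··█·   ┃█□   □█                       
                       ┃███████                       
                       ┃Moves: 1  0/3                 
     ┏━━━━━━━━━━━━━━━━━━━━━━━━┓                       
     ┃ Sokoban                ┃                       
━━━━━┠────────────────────────┨                       
     ┃██████████              ┃                       
     ┃█       @█              ┃                       


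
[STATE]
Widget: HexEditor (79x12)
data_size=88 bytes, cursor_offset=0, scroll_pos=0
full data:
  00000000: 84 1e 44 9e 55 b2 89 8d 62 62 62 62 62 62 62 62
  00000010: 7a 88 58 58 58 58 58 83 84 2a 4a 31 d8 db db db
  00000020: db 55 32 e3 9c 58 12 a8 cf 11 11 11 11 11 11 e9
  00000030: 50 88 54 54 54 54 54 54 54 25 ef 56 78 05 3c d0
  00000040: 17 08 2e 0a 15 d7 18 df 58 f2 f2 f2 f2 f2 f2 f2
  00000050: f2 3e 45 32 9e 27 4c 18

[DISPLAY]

00000000  84 1e 44 9e 55 b2 89 8d  62 62 62 62 62 62 62 62  |..D.U...bbbbbbbb| 
00000010  7a 88 58 58 58 58 58 83  84 2a 4a 31 d8 db db db  |z.XXXXX..*J1....| 
00000020  db 55 32 e3 9c 58 12 a8  cf 11 11 11 11 11 11 e9  |.U2..X..........| 
00000030  50 88 54 54 54 54 54 54  54 25 ef 56 78 05 3c d0  |P.TTTTTTT%.Vx.<.| 
00000040  17 08 2e 0a 15 d7 18 df  58 f2 f2 f2 f2 f2 f2 f2  |........X.......| 
00000050  f2 3e 45 32 9e 27 4c 18                           |.>E2.'L.        | 
                                                                               
                                                                               
                                                                               
                                                                               
                                                                               
                                                                               


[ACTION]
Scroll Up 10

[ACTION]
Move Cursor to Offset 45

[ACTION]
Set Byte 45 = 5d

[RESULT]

00000000  84 1e 44 9e 55 b2 89 8d  62 62 62 62 62 62 62 62  |..D.U...bbbbbbbb| 
00000010  7a 88 58 58 58 58 58 83  84 2a 4a 31 d8 db db db  |z.XXXXX..*J1....| 
00000020  db 55 32 e3 9c 58 12 a8  cf 11 11 11 11 5D 11 e9  |.U2..X.......]..| 
00000030  50 88 54 54 54 54 54 54  54 25 ef 56 78 05 3c d0  |P.TTTTTTT%.Vx.<.| 
00000040  17 08 2e 0a 15 d7 18 df  58 f2 f2 f2 f2 f2 f2 f2  |........X.......| 
00000050  f2 3e 45 32 9e 27 4c 18                           |.>E2.'L.        | 
                                                                               
                                                                               
                                                                               
                                                                               
                                                                               
                                                                               


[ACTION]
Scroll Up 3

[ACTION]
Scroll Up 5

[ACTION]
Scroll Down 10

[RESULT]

00000050  f2 3e 45 32 9e 27 4c 18                           |.>E2.'L.        | 
                                                                               
                                                                               
                                                                               
                                                                               
                                                                               
                                                                               
                                                                               
                                                                               
                                                                               
                                                                               
                                                                               


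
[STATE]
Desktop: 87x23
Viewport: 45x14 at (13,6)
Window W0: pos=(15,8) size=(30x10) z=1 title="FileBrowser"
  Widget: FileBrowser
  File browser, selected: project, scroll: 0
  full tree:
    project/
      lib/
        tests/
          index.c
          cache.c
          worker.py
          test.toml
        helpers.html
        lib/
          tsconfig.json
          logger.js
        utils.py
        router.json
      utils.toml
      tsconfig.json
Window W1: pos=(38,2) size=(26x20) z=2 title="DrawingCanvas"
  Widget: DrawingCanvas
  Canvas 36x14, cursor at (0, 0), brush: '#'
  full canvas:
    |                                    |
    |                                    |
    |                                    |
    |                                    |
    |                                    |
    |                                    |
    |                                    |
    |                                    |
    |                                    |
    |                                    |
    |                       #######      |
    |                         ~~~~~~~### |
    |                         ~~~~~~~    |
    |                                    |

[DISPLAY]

                         ┃                   
                         ┃                   
  ┏━━━━━━━━━━━━━━━━━━━━━━┃                   
  ┃ FileBrowser          ┃                   
  ┠──────────────────────┃                   
  ┃> [-] project/        ┃                   
  ┃    [+] lib/          ┃                   
  ┃    utils.toml        ┃                   
  ┃    tsconfig.json     ┃                   
  ┃                      ┃                   
  ┃                      ┃                   
  ┗━━━━━━━━━━━━━━━━━━━━━━┃                   
                         ┃                   
                         ┃                   


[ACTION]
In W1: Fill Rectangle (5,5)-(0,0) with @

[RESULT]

                         ┃@@@@@@             
                         ┃@@@@@@             
  ┏━━━━━━━━━━━━━━━━━━━━━━┃@@@@@@             
  ┃ FileBrowser          ┃@@@@@@             
  ┠──────────────────────┃@@@@@@             
  ┃> [-] project/        ┃                   
  ┃    [+] lib/          ┃                   
  ┃    utils.toml        ┃                   
  ┃    tsconfig.json     ┃                   
  ┃                      ┃                   
  ┃                      ┃                   
  ┗━━━━━━━━━━━━━━━━━━━━━━┃                   
                         ┃                   
                         ┃                   


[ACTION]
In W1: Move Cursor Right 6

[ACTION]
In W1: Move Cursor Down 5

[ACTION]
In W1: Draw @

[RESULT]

                         ┃@@@@@@             
                         ┃@@@@@@             
  ┏━━━━━━━━━━━━━━━━━━━━━━┃@@@@@@             
  ┃ FileBrowser          ┃@@@@@@             
  ┠──────────────────────┃@@@@@@@            
  ┃> [-] project/        ┃                   
  ┃    [+] lib/          ┃                   
  ┃    utils.toml        ┃                   
  ┃    tsconfig.json     ┃                   
  ┃                      ┃                   
  ┃                      ┃                   
  ┗━━━━━━━━━━━━━━━━━━━━━━┃                   
                         ┃                   
                         ┃                   


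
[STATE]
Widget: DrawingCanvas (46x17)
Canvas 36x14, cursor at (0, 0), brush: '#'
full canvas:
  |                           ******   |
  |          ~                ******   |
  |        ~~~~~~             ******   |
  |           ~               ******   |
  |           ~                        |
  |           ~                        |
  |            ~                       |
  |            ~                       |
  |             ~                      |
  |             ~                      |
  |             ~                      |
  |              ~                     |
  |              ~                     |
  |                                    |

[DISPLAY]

+                          ******             
          ~                ******             
        ~~~~~~             ******             
           ~               ******             
           ~                                  
           ~                                  
            ~                                 
            ~                                 
             ~                                
             ~                                
             ~                                
              ~                               
              ~                               
                                              
                                              
                                              
                                              


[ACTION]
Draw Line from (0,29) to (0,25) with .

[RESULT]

+                        .....***             
          ~                ******             
        ~~~~~~             ******             
           ~               ******             
           ~                                  
           ~                                  
            ~                                 
            ~                                 
             ~                                
             ~                                
             ~                                
              ~                               
              ~                               
                                              
                                              
                                              
                                              


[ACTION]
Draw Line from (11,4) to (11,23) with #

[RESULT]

+                        .....***             
          ~                ******             
        ~~~~~~             ******             
           ~               ******             
           ~                                  
           ~                                  
            ~                                 
            ~                                 
             ~                                
             ~                                
             ~                                
    ####################                      
              ~                               
                                              
                                              
                                              
                                              


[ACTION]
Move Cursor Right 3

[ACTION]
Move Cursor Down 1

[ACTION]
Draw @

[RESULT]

                         .....***             
   @      ~                ******             
        ~~~~~~             ******             
           ~               ******             
           ~                                  
           ~                                  
            ~                                 
            ~                                 
             ~                                
             ~                                
             ~                                
    ####################                      
              ~                               
                                              
                                              
                                              
                                              


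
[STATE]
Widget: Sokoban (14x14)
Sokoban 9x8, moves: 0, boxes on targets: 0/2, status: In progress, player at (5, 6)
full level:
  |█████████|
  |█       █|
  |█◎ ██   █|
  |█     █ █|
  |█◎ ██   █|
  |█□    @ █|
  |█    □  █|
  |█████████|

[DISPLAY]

█████████     
█       █     
█◎ ██   █     
█     █ █     
█◎ ██   █     
█□    @ █     
█    □  █     
█████████     
Moves: 0  0/2 
              
              
              
              
              


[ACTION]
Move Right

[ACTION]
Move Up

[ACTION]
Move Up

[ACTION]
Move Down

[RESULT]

█████████     
█       █     
█◎ ██   █     
█     █ █     
█◎ ██  @█     
█□      █     
█    □  █     
█████████     
Moves: 4  0/2 
              
              
              
              
              


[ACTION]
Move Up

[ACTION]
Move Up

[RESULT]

█████████     
█       █     
█◎ ██  @█     
█     █ █     
█◎ ██   █     
█□      █     
█    □  █     
█████████     
Moves: 6  0/2 
              
              
              
              
              


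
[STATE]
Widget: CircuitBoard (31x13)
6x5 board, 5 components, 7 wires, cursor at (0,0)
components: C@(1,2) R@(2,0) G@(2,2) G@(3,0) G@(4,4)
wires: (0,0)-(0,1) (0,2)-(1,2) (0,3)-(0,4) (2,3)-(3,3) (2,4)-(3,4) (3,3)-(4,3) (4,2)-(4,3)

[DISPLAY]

   0 1 2 3 4 5                 
0  [.]─ ·   ·   · ─ ·          
            │                  
1           C                  
                               
2   R       G   ·   ·          
                │   │          
3   G           ·   ·          
                │              
4           · ─ ·   G          
Cursor: (0,0)                  
                               
                               


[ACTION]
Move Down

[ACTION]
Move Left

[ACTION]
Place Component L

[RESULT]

   0 1 2 3 4 5                 
0   · ─ ·   ·   · ─ ·          
            │                  
1  [L]      C                  
                               
2   R       G   ·   ·          
                │   │          
3   G           ·   ·          
                │              
4           · ─ ·   G          
Cursor: (1,0)                  
                               
                               


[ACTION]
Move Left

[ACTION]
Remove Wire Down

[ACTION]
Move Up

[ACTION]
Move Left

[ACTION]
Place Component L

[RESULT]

   0 1 2 3 4 5                 
0  [L]─ ·   ·   · ─ ·          
            │                  
1   L       C                  
                               
2   R       G   ·   ·          
                │   │          
3   G           ·   ·          
                │              
4           · ─ ·   G          
Cursor: (0,0)                  
                               
                               


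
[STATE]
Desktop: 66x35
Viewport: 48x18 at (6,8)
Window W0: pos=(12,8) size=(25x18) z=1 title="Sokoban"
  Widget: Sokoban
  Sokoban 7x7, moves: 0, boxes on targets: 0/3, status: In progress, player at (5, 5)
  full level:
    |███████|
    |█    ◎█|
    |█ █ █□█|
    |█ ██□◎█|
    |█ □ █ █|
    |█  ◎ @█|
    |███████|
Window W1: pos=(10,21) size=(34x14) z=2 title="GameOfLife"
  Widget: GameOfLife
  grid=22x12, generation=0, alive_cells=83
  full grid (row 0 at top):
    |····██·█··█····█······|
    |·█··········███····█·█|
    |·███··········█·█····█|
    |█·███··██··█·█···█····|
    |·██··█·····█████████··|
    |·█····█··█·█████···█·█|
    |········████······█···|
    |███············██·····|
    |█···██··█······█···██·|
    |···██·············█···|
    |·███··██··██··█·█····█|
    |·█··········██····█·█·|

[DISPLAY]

      ┏━━━━━━━━━━━━━━━━━━━━━━━┓                 
      ┃ Sokoban               ┃                 
      ┠───────────────────────┨                 
      ┃███████                ┃                 
      ┃█    ◎█                ┃                 
      ┃█ █ █□█                ┃                 
      ┃█ ██□◎█                ┃                 
      ┃█ □ █ █                ┃                 
      ┃█  ◎ @█                ┃                 
      ┃███████                ┃                 
      ┃Moves: 0  0/3          ┃                 
      ┃                       ┃                 
      ┃                       ┃                 
    ┏━━━━━━━━━━━━━━━━━━━━━━━━━━━━━━━━┓          
    ┃ GameOfLife                     ┃          
    ┠────────────────────────────────┨          
    ┃Gen: 0                          ┃          
    ┃·█··········███····█·█          ┃          


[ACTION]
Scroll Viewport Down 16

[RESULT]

      ┃███████                ┃                 
      ┃Moves: 0  0/3          ┃                 
      ┃                       ┃                 
      ┃                       ┃                 
    ┏━━━━━━━━━━━━━━━━━━━━━━━━━━━━━━━━┓          
    ┃ GameOfLife                     ┃          
    ┠────────────────────────────────┨          
    ┃Gen: 0                          ┃          
    ┃·█··········███····█·█          ┃          
    ┃·███··········█·█····█          ┃          
    ┃█·███··██··█·█···█····          ┃          
    ┃·██··█·····█████████··          ┃          
    ┃·█····█··█·█████···█·█          ┃          
    ┃········████······█···          ┃          
    ┃███············██·····          ┃          
    ┃█···██··█······█···██·          ┃          
    ┃···██·············█···          ┃          
    ┗━━━━━━━━━━━━━━━━━━━━━━━━━━━━━━━━┛          


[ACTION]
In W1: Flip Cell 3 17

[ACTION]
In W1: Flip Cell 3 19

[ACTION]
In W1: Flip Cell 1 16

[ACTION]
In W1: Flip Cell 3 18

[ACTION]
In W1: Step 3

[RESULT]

      ┃███████                ┃                 
      ┃Moves: 0  0/3          ┃                 
      ┃                       ┃                 
      ┃                       ┃                 
    ┏━━━━━━━━━━━━━━━━━━━━━━━━━━━━━━━━┓          
    ┃ GameOfLife                     ┃          
    ┠────────────────────────────────┨          
    ┃Gen: 3                          ┃          
    ┃···███·······█·····█··          ┃          
    ┃██····█·······██····█·          ┃          
    ┃··············███··█··          ┃          
    ┃█·······██······█·██··          ┃          
    ┃█·█······█·····█████··          ┃          
    ┃█···█·██·█·····█··█···          ┃          
    ┃█·██····█·····█·██··█·          ┃          
    ┃█·██·███······█···███·          ┃          
    ┃··█··███····█··█······          ┃          
    ┗━━━━━━━━━━━━━━━━━━━━━━━━━━━━━━━━┛          


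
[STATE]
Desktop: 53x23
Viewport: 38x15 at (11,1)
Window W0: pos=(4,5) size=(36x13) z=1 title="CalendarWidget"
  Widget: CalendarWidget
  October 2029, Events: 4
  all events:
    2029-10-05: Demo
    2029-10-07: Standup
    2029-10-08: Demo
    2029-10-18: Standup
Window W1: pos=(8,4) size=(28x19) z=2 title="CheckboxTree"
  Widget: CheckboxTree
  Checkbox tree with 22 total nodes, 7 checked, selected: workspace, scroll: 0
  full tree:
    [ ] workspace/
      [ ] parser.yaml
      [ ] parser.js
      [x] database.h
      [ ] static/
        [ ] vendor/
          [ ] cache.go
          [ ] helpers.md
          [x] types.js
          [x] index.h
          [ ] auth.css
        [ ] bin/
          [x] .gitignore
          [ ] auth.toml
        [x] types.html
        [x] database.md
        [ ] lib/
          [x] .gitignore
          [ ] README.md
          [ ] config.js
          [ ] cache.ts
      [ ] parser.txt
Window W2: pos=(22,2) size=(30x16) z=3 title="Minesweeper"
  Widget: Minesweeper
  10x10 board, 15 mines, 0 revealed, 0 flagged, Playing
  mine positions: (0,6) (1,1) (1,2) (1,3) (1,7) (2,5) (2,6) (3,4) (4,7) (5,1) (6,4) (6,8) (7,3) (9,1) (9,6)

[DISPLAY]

                                      
           ┏━━━━━━━━━━━━━━━━━━━━━━━━━━
           ┃ Minesweeper              
━━━━━━━━━━━┠──────────────────────────
heckboxTree┃■■■■■■■■■■                
───────────┃■■■■■■■■■■                
-] workspac┃■■■■■■■■■■                
 [ ] parser┃■■■■■■■■■■                
 [ ] parser┃■■■■■■■■■■                
 [x] databa┃■■■■■■■■■■                
 [-] static┃■■■■■■■■■■                
   [-] vend┃■■■■■■■■■■                
     [ ] ca┃■■■■■■■■■■                
     [ ] he┃■■■■■■■■■■                
     [x] ty┃                          


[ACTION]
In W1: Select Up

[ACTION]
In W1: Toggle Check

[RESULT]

                                      
           ┏━━━━━━━━━━━━━━━━━━━━━━━━━━
           ┃ Minesweeper              
━━━━━━━━━━━┠──────────────────────────
heckboxTree┃■■■■■■■■■■                
───────────┃■■■■■■■■■■                
x] workspac┃■■■■■■■■■■                
 [x] parser┃■■■■■■■■■■                
 [x] parser┃■■■■■■■■■■                
 [x] databa┃■■■■■■■■■■                
 [x] static┃■■■■■■■■■■                
   [x] vend┃■■■■■■■■■■                
     [x] ca┃■■■■■■■■■■                
     [x] he┃■■■■■■■■■■                
     [x] ty┃                          


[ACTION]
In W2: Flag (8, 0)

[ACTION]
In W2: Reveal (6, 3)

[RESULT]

                                      
           ┏━━━━━━━━━━━━━━━━━━━━━━━━━━
           ┃ Minesweeper              
━━━━━━━━━━━┠──────────────────────────
heckboxTree┃■■■■■■■■■■                
───────────┃■■■■■■■■■■                
x] workspac┃■■■■■■■■■■                
 [x] parser┃■■■■■■■■■■                
 [x] parser┃■■■■■■■■■■                
 [x] databa┃■■■■■■■■■■                
 [x] static┃■■■2■■■■■■                
   [x] vend┃■■■■■■■■■■                
     [x] ca┃⚑■■■■■■■■■                
     [x] he┃■■■■■■■■■■                
     [x] ty┃                          


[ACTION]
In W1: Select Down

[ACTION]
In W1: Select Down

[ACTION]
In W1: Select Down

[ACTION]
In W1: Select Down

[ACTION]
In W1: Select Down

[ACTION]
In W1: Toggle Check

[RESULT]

                                      
           ┏━━━━━━━━━━━━━━━━━━━━━━━━━━
           ┃ Minesweeper              
━━━━━━━━━━━┠──────────────────────────
heckboxTree┃■■■■■■■■■■                
───────────┃■■■■■■■■■■                
-] workspac┃■■■■■■■■■■                
 [x] parser┃■■■■■■■■■■                
 [x] parser┃■■■■■■■■■■                
 [x] databa┃■■■■■■■■■■                
 [-] static┃■■■2■■■■■■                
   [ ] vend┃■■■■■■■■■■                
     [ ] ca┃⚑■■■■■■■■■                
     [ ] he┃■■■■■■■■■■                
     [ ] ty┃                          


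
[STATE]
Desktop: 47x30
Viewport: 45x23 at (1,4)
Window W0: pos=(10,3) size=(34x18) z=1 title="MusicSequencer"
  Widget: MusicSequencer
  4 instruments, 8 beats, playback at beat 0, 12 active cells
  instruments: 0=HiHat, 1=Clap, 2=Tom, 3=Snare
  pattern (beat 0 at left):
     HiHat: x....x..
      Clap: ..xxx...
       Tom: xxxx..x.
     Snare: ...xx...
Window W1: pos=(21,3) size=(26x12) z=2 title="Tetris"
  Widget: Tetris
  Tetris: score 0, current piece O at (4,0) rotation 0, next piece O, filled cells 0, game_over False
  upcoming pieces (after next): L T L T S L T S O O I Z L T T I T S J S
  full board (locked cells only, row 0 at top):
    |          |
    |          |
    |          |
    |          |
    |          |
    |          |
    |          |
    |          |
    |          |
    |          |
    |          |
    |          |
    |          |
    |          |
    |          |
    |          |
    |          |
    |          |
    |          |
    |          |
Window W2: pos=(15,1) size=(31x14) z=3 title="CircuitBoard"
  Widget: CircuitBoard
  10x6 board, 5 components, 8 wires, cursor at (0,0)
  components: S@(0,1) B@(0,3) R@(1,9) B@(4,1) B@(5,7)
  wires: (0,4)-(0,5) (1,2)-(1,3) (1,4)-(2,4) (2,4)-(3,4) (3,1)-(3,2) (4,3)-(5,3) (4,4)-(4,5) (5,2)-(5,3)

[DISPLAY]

         ┃ Mus┃   0 1 2 3 4 5 6 7 8 9       ┃
         ┠────┃0  [.]  S       B   · ─ ·    ┃
         ┃    ┃                             ┃
         ┃ HiH┃1           · ─ ·   ·        ┃
         ┃  Cl┃                    │        ┃
         ┃   T┃2                   ·        ┃
         ┃ Sna┃                    │        ┃
         ┃    ┃3       · ─ ·       ·        ┃
         ┃    ┃                             ┃
         ┃    ┃4       B       ·   · ─ ·    ┃
         ┃    ┗━━━━━━━━━━━━━━━━━━━━━━━━━━━━━┛
         ┃                                ┃  
         ┃                                ┃  
         ┃                                ┃  
         ┃                                ┃  
         ┃                                ┃  
         ┗━━━━━━━━━━━━━━━━━━━━━━━━━━━━━━━━┛  
                                             
                                             
                                             
                                             
                                             
                                             


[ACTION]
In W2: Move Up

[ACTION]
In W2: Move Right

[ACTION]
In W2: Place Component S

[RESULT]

         ┃ Mus┃   0 1 2 3 4 5 6 7 8 9       ┃
         ┠────┃0      [S]      B   · ─ ·    ┃
         ┃    ┃                             ┃
         ┃ HiH┃1           · ─ ·   ·        ┃
         ┃  Cl┃                    │        ┃
         ┃   T┃2                   ·        ┃
         ┃ Sna┃                    │        ┃
         ┃    ┃3       · ─ ·       ·        ┃
         ┃    ┃                             ┃
         ┃    ┃4       B       ·   · ─ ·    ┃
         ┃    ┗━━━━━━━━━━━━━━━━━━━━━━━━━━━━━┛
         ┃                                ┃  
         ┃                                ┃  
         ┃                                ┃  
         ┃                                ┃  
         ┃                                ┃  
         ┗━━━━━━━━━━━━━━━━━━━━━━━━━━━━━━━━┛  
                                             
                                             
                                             
                                             
                                             
                                             


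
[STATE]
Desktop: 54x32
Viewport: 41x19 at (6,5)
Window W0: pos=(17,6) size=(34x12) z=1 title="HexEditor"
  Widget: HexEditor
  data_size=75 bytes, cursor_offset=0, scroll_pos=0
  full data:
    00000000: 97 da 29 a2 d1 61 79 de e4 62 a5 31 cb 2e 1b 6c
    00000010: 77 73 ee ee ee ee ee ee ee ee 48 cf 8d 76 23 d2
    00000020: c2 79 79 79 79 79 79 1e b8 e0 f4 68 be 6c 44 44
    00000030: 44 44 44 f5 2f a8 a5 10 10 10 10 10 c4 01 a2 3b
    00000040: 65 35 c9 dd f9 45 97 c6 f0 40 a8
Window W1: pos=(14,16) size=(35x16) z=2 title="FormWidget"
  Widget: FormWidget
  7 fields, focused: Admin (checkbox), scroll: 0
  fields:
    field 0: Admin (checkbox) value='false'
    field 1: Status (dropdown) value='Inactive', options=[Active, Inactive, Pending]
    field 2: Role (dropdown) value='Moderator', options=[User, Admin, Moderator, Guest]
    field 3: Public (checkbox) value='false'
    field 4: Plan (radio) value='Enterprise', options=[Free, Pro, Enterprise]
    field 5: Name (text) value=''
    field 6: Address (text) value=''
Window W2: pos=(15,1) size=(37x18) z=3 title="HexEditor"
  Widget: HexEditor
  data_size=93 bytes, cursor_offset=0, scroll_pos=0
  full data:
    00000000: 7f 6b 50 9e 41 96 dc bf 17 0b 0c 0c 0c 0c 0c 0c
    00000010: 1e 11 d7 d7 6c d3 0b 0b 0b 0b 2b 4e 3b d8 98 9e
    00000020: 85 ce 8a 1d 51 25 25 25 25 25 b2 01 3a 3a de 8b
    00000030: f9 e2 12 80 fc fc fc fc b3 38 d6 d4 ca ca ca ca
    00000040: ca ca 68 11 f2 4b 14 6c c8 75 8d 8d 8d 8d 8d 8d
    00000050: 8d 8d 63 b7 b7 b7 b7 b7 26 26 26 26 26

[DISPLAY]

         ┃00000010  1e 11 d7 d7 6c d3 0b 
         ┃00000020  85 ce 8a 1d 51 25 25 
         ┃00000030  f9 e2 12 80 fc fc fc 
         ┃00000040  ca ca 68 11 f2 4b 14 
         ┃00000050  8d 8d 63 b7 b7 b7 b7 
         ┃                               
         ┃                               
         ┃                               
         ┃                               
         ┃                               
         ┃                               
        ┏┃                               
        ┃┃                               
        ┠┗━━━━━━━━━━━━━━━━━━━━━━━━━━━━━━━
        ┃> Admin:      [ ]               
        ┃  Status:     [Inactive        ▼
        ┃  Role:       [Moderator       ▼
        ┃  Public:     [ ]               
        ┃  Plan:       ( ) Free  ( ) Pro 


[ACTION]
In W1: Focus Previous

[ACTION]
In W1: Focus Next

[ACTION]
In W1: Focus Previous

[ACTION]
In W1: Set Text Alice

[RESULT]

         ┃00000010  1e 11 d7 d7 6c d3 0b 
         ┃00000020  85 ce 8a 1d 51 25 25 
         ┃00000030  f9 e2 12 80 fc fc fc 
         ┃00000040  ca ca 68 11 f2 4b 14 
         ┃00000050  8d 8d 63 b7 b7 b7 b7 
         ┃                               
         ┃                               
         ┃                               
         ┃                               
         ┃                               
         ┃                               
        ┏┃                               
        ┃┃                               
        ┠┗━━━━━━━━━━━━━━━━━━━━━━━━━━━━━━━
        ┃  Admin:      [ ]               
        ┃  Status:     [Inactive        ▼
        ┃  Role:       [Moderator       ▼
        ┃  Public:     [ ]               
        ┃  Plan:       ( ) Free  ( ) Pro 


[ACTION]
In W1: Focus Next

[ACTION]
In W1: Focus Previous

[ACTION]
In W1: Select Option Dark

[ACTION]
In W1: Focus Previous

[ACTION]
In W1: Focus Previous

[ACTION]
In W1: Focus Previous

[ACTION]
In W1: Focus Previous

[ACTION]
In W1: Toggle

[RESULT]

         ┃00000010  1e 11 d7 d7 6c d3 0b 
         ┃00000020  85 ce 8a 1d 51 25 25 
         ┃00000030  f9 e2 12 80 fc fc fc 
         ┃00000040  ca ca 68 11 f2 4b 14 
         ┃00000050  8d 8d 63 b7 b7 b7 b7 
         ┃                               
         ┃                               
         ┃                               
         ┃                               
         ┃                               
         ┃                               
        ┏┃                               
        ┃┃                               
        ┠┗━━━━━━━━━━━━━━━━━━━━━━━━━━━━━━━
        ┃  Admin:      [ ]               
        ┃  Status:     [Inactive        ▼
        ┃> Role:       [Moderator       ▼
        ┃  Public:     [ ]               
        ┃  Plan:       ( ) Free  ( ) Pro 
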